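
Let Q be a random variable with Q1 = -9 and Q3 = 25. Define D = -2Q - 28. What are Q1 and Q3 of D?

Q1(D) = -78, Q3(D) = -10

a = -2 < 0 reverses order: Q1(D) comes from Q3(Q), Q3(D) from Q1(Q).
Q1(D) = (-2)·25 + (-28) = -78; Q3(D) = (-2)·(-9) + (-28) = -10.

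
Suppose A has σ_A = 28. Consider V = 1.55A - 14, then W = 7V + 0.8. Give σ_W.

σ_V = |1.55|·28 = 43.4.
σ_W = |7|·43.4 = 303.8.

σ_W = 303.8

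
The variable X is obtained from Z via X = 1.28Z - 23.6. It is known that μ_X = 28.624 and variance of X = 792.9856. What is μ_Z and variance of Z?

From X = 1.28Z - 23.6: μ_X = a·μ_Z + b, so μ_Z = (μ_X − b)/a = (28.624 − (-23.6))/1.28 = 40.8.
variance of X = a²·variance of Z, so variance of Z = 792.9856/1.28² = 484.

μ_Z = 40.8, variance of Z = 484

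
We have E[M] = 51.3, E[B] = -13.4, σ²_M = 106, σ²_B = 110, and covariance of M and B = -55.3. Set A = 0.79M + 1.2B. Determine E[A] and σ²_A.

E[A] = 24.447, σ²_A = 119.7058

E[A] = 0.79·E[M] + 1.2·E[B] = 0.79·51.3 + 1.2·(-13.4) = 24.447.
σ²_A = a²·σ²_M + b²·σ²_B + 2ab·covariance of M and B with a = 0.79, b = 1.2.
= 0.79²·106 + 1.2²·110 + 2·0.79·1.2·(-55.3)
= 66.1546 + 158.4 + (-104.8488) = 119.7058.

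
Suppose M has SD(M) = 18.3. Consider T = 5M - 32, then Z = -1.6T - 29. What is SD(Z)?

SD(Z) = 146.4

SD(T) = |5|·18.3 = 91.5.
SD(Z) = |-1.6|·91.5 = 146.4.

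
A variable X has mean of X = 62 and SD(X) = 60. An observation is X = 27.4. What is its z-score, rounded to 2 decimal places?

z = (X − mean of X) / SD(X) = (27.4 − 62) / 60 ≈ -0.58.

z = -0.58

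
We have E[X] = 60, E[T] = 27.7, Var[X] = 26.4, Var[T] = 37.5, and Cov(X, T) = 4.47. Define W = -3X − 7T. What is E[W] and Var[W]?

E[W] = -373.9, Var[W] = 2262.84

E[W] = (-3)·E[X] + (-7)·E[T] = (-3)·60 + (-7)·27.7 = -373.9.
Var[W] = a²·Var[X] + b²·Var[T] + 2ab·Cov(X, T) with a = -3, b = -7.
= (-3)²·26.4 + (-7)²·37.5 + 2·(-3)·(-7)·4.47
= 237.6 + 1837.5 + 187.74 = 2262.84.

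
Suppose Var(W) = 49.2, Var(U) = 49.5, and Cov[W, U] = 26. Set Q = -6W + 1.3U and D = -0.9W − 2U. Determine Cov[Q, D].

By bilinearity, Cov[Q, D] = ac·Var(W) + bd·Var(U) + (ad+bc)·Cov[W, U], with a=-6, b=1.3, c=-0.9, d=-2.
ac·Var(W) = (-6)·(-0.9)·49.2 = 265.68
bd·Var(U) = 1.3·(-2)·49.5 = -128.7
(ad+bc)·Cov[W, U] = (10.83)·26 = 281.58
Cov[Q, D] = 265.68 + (-128.7) + 281.58 = 418.56.

Cov[Q, D] = 418.56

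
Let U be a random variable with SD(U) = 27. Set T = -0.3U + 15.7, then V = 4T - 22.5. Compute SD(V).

SD(T) = |-0.3|·27 = 8.1.
SD(V) = |4|·8.1 = 32.4.

SD(V) = 32.4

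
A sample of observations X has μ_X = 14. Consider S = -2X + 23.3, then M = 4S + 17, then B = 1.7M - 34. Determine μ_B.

μ_B = -37.06

μ_S = (-2)·14 + 23.3 = -4.7.
μ_M = 4·(-4.7) + 17 = -1.8.
μ_B = 1.7·(-1.8) + (-34) = -37.06.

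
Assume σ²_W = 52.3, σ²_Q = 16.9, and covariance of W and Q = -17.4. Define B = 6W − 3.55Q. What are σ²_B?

σ²_B = a²·σ²_W + b²·σ²_Q + 2ab·covariance of W and Q with a = 6, b = -3.55.
= 6²·52.3 + (-3.55)²·16.9 + 2·6·(-3.55)·(-17.4)
= 1882.8 + 212.98225 + 741.24 = 2837.02225.

σ²_B = 2837.02225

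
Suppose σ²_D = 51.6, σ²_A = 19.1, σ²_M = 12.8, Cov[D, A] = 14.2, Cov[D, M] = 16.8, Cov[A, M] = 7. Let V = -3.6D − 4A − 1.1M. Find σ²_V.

σ²_V = 1593.44

σ²_V = a²·σ²_D + b²·σ²_A + c²·σ²_M + 2ab·Cov[D, A] + 2ac·Cov[D, M] + 2bc·Cov[A, M], with a = -3.6, b = -4, c = -1.1.
= 668.736 + 305.6 + 15.488 + 408.96 + 133.056 + 61.6
= 1593.44.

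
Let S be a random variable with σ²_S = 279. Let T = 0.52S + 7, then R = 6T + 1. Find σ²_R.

σ²_R = 2715.8976

σ²_T = 0.52²·279 = 75.4416.
σ²_R = 6²·75.4416 = 2715.8976.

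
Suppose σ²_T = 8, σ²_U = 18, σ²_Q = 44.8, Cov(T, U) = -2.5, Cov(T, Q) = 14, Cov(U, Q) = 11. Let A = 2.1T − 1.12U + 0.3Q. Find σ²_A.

σ²_A = a²·σ²_T + b²·σ²_U + c²·σ²_Q + 2ab·Cov(T, U) + 2ac·Cov(T, Q) + 2bc·Cov(U, Q), with a = 2.1, b = -1.12, c = 0.3.
= 35.28 + 22.5792 + 4.032 + 11.76 + 17.64 + (-7.392)
= 83.8992.

σ²_A = 83.8992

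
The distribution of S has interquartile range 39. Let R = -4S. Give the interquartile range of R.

Under R = aS + b, IQR(R) = |a|·IQR(S) = |-4|·39 = 156 (shifts cancel; spread scales by |a|).

IQR(R) = 156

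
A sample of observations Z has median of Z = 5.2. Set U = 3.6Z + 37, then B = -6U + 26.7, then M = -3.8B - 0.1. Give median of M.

median of U = 3.6·5.2 + 37 = 55.72.
median of B = (-6)·55.72 + 26.7 = -307.62.
median of M = (-3.8)·(-307.62) + (-0.1) = 1168.856.

median of M = 1168.856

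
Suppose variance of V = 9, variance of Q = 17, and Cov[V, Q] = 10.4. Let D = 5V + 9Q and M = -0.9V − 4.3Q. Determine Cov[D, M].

Cov[D, M] = -1006.24

By bilinearity, Cov[D, M] = ac·variance of V + bd·variance of Q + (ad+bc)·Cov[V, Q], with a=5, b=9, c=-0.9, d=-4.3.
ac·variance of V = 5·(-0.9)·9 = -40.5
bd·variance of Q = 9·(-4.3)·17 = -657.9
(ad+bc)·Cov[V, Q] = (-29.6)·10.4 = -307.84
Cov[D, M] = -40.5 + (-657.9) + (-307.84) = -1006.24.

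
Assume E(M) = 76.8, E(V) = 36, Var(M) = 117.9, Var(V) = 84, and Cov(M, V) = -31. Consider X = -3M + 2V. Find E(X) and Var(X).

E(X) = (-3)·E(M) + 2·E(V) = (-3)·76.8 + 2·36 = -158.4.
Var(X) = a²·Var(M) + b²·Var(V) + 2ab·Cov(M, V) with a = -3, b = 2.
= (-3)²·117.9 + 2²·84 + 2·(-3)·2·(-31)
= 1061.1 + 336 + 372 = 1769.1.

E(X) = -158.4, Var(X) = 1769.1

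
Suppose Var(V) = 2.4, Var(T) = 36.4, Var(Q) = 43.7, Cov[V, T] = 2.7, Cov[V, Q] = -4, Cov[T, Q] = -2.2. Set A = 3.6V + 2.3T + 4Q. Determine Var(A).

Var(A) = 811.892

Var(A) = a²·Var(V) + b²·Var(T) + c²·Var(Q) + 2ab·Cov[V, T] + 2ac·Cov[V, Q] + 2bc·Cov[T, Q], with a = 3.6, b = 2.3, c = 4.
= 31.104 + 192.556 + 699.2 + 44.712 + (-115.2) + (-40.48)
= 811.892.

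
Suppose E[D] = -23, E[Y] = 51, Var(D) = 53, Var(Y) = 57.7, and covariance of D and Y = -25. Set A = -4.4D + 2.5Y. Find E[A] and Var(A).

E[A] = (-4.4)·E[D] + 2.5·E[Y] = (-4.4)·(-23) + 2.5·51 = 228.7.
Var(A) = a²·Var(D) + b²·Var(Y) + 2ab·covariance of D and Y with a = -4.4, b = 2.5.
= (-4.4)²·53 + 2.5²·57.7 + 2·(-4.4)·2.5·(-25)
= 1026.08 + 360.625 + 550 = 1936.705.

E[A] = 228.7, Var(A) = 1936.705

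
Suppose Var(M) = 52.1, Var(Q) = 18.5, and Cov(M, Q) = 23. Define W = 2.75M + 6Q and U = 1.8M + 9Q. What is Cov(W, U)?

By bilinearity, Cov(W, U) = ac·Var(M) + bd·Var(Q) + (ad+bc)·Cov(M, Q), with a=2.75, b=6, c=1.8, d=9.
ac·Var(M) = 2.75·1.8·52.1 = 257.895
bd·Var(Q) = 6·9·18.5 = 999
(ad+bc)·Cov(M, Q) = (35.55)·23 = 817.65
Cov(W, U) = 257.895 + 999 + 817.65 = 2074.545.

Cov(W, U) = 2074.545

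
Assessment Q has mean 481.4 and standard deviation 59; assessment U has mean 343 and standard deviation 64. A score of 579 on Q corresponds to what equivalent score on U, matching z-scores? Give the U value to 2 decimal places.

z = (579 − 481.4)/59 ≈ 1.6542.
U = 343 + z·64 = 343 + (579 − 481.4)·64/59 ≈ 448.87.

U = 448.87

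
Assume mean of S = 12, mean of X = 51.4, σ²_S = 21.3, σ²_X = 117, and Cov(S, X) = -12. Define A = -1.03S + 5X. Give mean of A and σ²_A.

mean of A = (-1.03)·mean of S + 5·mean of X = (-1.03)·12 + 5·51.4 = 244.64.
σ²_A = a²·σ²_S + b²·σ²_X + 2ab·Cov(S, X) with a = -1.03, b = 5.
= (-1.03)²·21.3 + 5²·117 + 2·(-1.03)·5·(-12)
= 22.59717 + 2925 + 123.6 = 3071.19717.

mean of A = 244.64, σ²_A = 3071.19717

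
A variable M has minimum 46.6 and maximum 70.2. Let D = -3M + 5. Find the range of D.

Range of M = 70.2 − 46.6 = 23.6.
Range(D) = |a|·Range(M) = |-3|·23.6 = 70.8.

Range(D) = 70.8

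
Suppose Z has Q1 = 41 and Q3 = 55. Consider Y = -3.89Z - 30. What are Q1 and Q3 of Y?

a = -3.89 < 0 reverses order: Q1(Y) comes from Q3(Z), Q3(Y) from Q1(Z).
Q1(Y) = (-3.89)·55 + (-30) = -243.95; Q3(Y) = (-3.89)·41 + (-30) = -189.49.

Q1(Y) = -243.95, Q3(Y) = -189.49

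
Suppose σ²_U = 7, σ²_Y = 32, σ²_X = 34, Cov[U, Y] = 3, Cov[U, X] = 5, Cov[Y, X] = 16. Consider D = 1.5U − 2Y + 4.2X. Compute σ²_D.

σ²_D = a²·σ²_U + b²·σ²_Y + c²·σ²_X + 2ab·Cov[U, Y] + 2ac·Cov[U, X] + 2bc·Cov[Y, X], with a = 1.5, b = -2, c = 4.2.
= 15.75 + 128 + 599.76 + (-18) + 63 + (-268.8)
= 519.71.

σ²_D = 519.71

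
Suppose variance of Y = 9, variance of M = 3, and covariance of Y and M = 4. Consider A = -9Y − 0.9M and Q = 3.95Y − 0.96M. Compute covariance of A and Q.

By bilinearity, covariance of A and Q = ac·variance of Y + bd·variance of M + (ad+bc)·covariance of Y and M, with a=-9, b=-0.9, c=3.95, d=-0.96.
ac·variance of Y = (-9)·3.95·9 = -319.95
bd·variance of M = (-0.9)·(-0.96)·3 = 2.592
(ad+bc)·covariance of Y and M = (5.085)·4 = 20.34
covariance of A and Q = -319.95 + 2.592 + 20.34 = -297.018.

covariance of A and Q = -297.018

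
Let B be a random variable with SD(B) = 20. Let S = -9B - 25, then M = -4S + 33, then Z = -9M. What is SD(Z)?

SD(S) = |-9|·20 = 180.
SD(M) = |-4|·180 = 720.
SD(Z) = |-9|·720 = 6480.

SD(Z) = 6480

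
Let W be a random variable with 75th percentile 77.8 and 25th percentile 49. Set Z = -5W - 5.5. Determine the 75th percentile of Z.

75th percentile of Z = -250.5

Since a = -5 < 0 the transformation is decreasing, reversing order: the 75th percentile of Z corresponds to the 25th percentile of W.
So P_{75}(Z) = a·P_{25}(W) + b = (-5)·49 + (-5.5) = -250.5.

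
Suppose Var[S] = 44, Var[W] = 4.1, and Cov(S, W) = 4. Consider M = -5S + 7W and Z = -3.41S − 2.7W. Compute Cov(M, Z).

By bilinearity, Cov(M, Z) = ac·Var[S] + bd·Var[W] + (ad+bc)·Cov(S, W), with a=-5, b=7, c=-3.41, d=-2.7.
ac·Var[S] = (-5)·(-3.41)·44 = 750.2
bd·Var[W] = 7·(-2.7)·4.1 = -77.49
(ad+bc)·Cov(S, W) = (-10.37)·4 = -41.48
Cov(M, Z) = 750.2 + (-77.49) + (-41.48) = 631.23.

Cov(M, Z) = 631.23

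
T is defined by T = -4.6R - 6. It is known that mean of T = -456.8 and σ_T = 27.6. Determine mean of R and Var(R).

From T = -4.6R - 6: mean of T = a·mean of R + b, so mean of R = (mean of T − b)/a = (-456.8 − (-6))/(-4.6) = 98.
Var(T) = 27.6² = 761.76.
Var(T) = a²·Var(R), so Var(R) = 761.76/(-4.6)² = 36.

mean of R = 98, Var(R) = 36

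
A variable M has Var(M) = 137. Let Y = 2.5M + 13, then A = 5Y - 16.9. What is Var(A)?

Var(Y) = 2.5²·137 = 856.25.
Var(A) = 5²·856.25 = 21406.25.

Var(A) = 21406.25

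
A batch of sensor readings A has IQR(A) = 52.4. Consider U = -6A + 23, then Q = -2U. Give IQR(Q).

IQR(Q) = 628.8

IQR(U) = |-6|·52.4 = 314.4.
IQR(Q) = |-2|·314.4 = 628.8.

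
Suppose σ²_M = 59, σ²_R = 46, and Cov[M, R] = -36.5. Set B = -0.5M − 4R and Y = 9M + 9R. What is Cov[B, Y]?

By bilinearity, Cov[B, Y] = ac·σ²_M + bd·σ²_R + (ad+bc)·Cov[M, R], with a=-0.5, b=-4, c=9, d=9.
ac·σ²_M = (-0.5)·9·59 = -265.5
bd·σ²_R = (-4)·9·46 = -1656
(ad+bc)·Cov[M, R] = (-40.5)·(-36.5) = 1478.25
Cov[B, Y] = -265.5 + (-1656) + 1478.25 = -443.25.

Cov[B, Y] = -443.25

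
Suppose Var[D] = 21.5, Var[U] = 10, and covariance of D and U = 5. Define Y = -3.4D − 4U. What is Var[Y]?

Var[Y] = 544.54

Var[Y] = a²·Var[D] + b²·Var[U] + 2ab·covariance of D and U with a = -3.4, b = -4.
= (-3.4)²·21.5 + (-4)²·10 + 2·(-3.4)·(-4)·5
= 248.54 + 160 + 136 = 544.54.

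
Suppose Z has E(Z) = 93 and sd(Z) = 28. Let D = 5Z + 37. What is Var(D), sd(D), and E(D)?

Var(D) = 19600, sd(D) = 140, E(D) = 502

D = 5Z + 37 is linear with a = 5, b = 37.
Var(Z) = 28² = 784.
Var(D) = a²·Var(Z) = 5²·784 = 19600 (the additive constant 37 does not affect variance).
sd(D) = |a|·sd(Z) = |5|·28 = 140.
E(D) = a·E(Z) + b = 5·93 + 37 = 502.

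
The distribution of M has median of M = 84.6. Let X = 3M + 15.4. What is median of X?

median of X = 269.2

A linear map preserves order up to sign, so median of X = a·median of M + b = 3·84.6 + 15.4 = 269.2.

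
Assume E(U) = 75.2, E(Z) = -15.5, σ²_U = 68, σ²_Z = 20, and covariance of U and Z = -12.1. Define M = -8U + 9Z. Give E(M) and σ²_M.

E(M) = -741.1, σ²_M = 7714.4

E(M) = (-8)·E(U) + 9·E(Z) = (-8)·75.2 + 9·(-15.5) = -741.1.
σ²_M = a²·σ²_U + b²·σ²_Z + 2ab·covariance of U and Z with a = -8, b = 9.
= (-8)²·68 + 9²·20 + 2·(-8)·9·(-12.1)
= 4352 + 1620 + 1742.4 = 7714.4.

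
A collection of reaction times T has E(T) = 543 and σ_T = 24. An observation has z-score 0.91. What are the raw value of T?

T = 564.84

T = E(T) + z·σ_T = 543 + 0.91·24 = 564.84.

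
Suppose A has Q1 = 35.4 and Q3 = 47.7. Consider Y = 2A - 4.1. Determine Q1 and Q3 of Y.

Q1(Y) = 66.7, Q3(Y) = 91.3

a = 2 > 0: Q1(Y) = a·Q1(A)+b = 66.7, Q3(Y) = a·Q3(A)+b = 91.3.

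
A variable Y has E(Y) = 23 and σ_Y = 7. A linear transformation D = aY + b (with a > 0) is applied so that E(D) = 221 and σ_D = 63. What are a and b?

σ_D = a·σ_Y (a > 0), so a = 63/7 = 9.
E(D) = a·E(Y) + b, so b = 221 − 9·23 = 14.

a = 9, b = 14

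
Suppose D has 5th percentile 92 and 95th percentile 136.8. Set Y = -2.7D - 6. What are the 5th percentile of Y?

5th percentile of Y = -375.36

Since a = -2.7 < 0 the transformation is decreasing, reversing order: the 5th percentile of Y corresponds to the 95th percentile of D.
So P_{5}(Y) = a·P_{95}(D) + b = (-2.7)·136.8 + (-6) = -375.36.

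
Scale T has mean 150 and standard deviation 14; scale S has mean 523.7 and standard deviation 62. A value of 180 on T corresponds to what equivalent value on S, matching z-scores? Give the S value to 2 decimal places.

S = 656.56

z = (180 − 150)/14 ≈ 2.1429.
S = 523.7 + z·62 = 523.7 + (180 − 150)·62/14 ≈ 656.56.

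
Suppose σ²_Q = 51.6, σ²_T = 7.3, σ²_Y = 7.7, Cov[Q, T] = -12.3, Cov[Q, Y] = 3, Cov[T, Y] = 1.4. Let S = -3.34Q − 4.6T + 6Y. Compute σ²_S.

σ²_S = a²·σ²_Q + b²·σ²_T + c²·σ²_Y + 2ab·Cov[Q, T] + 2ac·Cov[Q, Y] + 2bc·Cov[T, Y], with a = -3.34, b = -4.6, c = 6.
= 575.62896 + 154.468 + 277.2 + (-377.9544) + (-120.24) + (-77.28)
= 431.82256.

σ²_S = 431.82256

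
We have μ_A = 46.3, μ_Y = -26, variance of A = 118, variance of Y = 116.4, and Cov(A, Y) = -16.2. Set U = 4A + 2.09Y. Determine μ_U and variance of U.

μ_U = 4·μ_A + 2.09·μ_Y = 4·46.3 + 2.09·(-26) = 130.86.
variance of U = a²·variance of A + b²·variance of Y + 2ab·Cov(A, Y) with a = 4, b = 2.09.
= 4²·118 + 2.09²·116.4 + 2·4·2.09·(-16.2)
= 1888 + 508.44684 + (-270.864) = 2125.58284.

μ_U = 130.86, variance of U = 2125.58284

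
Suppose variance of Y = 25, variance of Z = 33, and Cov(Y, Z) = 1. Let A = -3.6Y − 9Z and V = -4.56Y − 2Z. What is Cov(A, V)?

By bilinearity, Cov(A, V) = ac·variance of Y + bd·variance of Z + (ad+bc)·Cov(Y, Z), with a=-3.6, b=-9, c=-4.56, d=-2.
ac·variance of Y = (-3.6)·(-4.56)·25 = 410.4
bd·variance of Z = (-9)·(-2)·33 = 594
(ad+bc)·Cov(Y, Z) = (48.24)·1 = 48.24
Cov(A, V) = 410.4 + 594 + 48.24 = 1052.64.

Cov(A, V) = 1052.64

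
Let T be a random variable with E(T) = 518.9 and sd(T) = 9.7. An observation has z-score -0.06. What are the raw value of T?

T = E(T) + z·sd(T) = 518.9 + (-0.06)·9.7 = 518.318.

T = 518.318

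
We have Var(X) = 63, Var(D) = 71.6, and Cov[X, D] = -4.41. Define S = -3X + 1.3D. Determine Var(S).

Var(S) = a²·Var(X) + b²·Var(D) + 2ab·Cov[X, D] with a = -3, b = 1.3.
= (-3)²·63 + 1.3²·71.6 + 2·(-3)·1.3·(-4.41)
= 567 + 121.004 + 34.398 = 722.402.

Var(S) = 722.402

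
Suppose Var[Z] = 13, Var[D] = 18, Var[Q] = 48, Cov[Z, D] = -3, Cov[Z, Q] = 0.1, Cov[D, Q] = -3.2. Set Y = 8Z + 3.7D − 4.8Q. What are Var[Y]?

Var[Y] = 2112.724

Var[Y] = a²·Var[Z] + b²·Var[D] + c²·Var[Q] + 2ab·Cov[Z, D] + 2ac·Cov[Z, Q] + 2bc·Cov[D, Q], with a = 8, b = 3.7, c = -4.8.
= 832 + 246.42 + 1105.92 + (-177.6) + (-7.68) + 113.664
= 2112.724.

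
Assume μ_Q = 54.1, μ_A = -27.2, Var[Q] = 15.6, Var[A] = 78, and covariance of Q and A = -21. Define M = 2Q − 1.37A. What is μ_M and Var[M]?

μ_M = 2·μ_Q + (-1.37)·μ_A = 2·54.1 + (-1.37)·(-27.2) = 145.464.
Var[M] = a²·Var[Q] + b²·Var[A] + 2ab·covariance of Q and A with a = 2, b = -1.37.
= 2²·15.6 + (-1.37)²·78 + 2·2·(-1.37)·(-21)
= 62.4 + 146.3982 + 115.08 = 323.8782.

μ_M = 145.464, Var[M] = 323.8782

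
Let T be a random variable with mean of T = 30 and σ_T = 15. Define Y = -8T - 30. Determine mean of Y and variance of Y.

Y = -8T - 30 is linear with a = -8, b = -30.
mean of Y = a·mean of T + b = (-8)·30 + (-30) = -270.
variance of T = 15² = 225.
variance of Y = a²·variance of T = (-8)²·225 = 14400 (the additive constant -30 does not affect variance).

mean of Y = -270, variance of Y = 14400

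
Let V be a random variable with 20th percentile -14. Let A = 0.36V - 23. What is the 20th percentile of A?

20th percentile of A = -28.04

Since a = 0.36 > 0 the transformation is increasing, so the 20th percentile of A = a·(P_{20} of V) + b = 0.36·(-14) + (-23) = -28.04.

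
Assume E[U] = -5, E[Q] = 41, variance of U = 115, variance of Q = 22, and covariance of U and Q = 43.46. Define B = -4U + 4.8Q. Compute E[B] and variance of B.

E[B] = 216.8, variance of B = 678.016

E[B] = (-4)·E[U] + 4.8·E[Q] = (-4)·(-5) + 4.8·41 = 216.8.
variance of B = a²·variance of U + b²·variance of Q + 2ab·covariance of U and Q with a = -4, b = 4.8.
= (-4)²·115 + 4.8²·22 + 2·(-4)·4.8·43.46
= 1840 + 506.88 + (-1668.864) = 678.016.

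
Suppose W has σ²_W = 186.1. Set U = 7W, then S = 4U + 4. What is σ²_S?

σ²_S = 145902.4

σ²_U = 7²·186.1 = 9118.9.
σ²_S = 4²·9118.9 = 145902.4.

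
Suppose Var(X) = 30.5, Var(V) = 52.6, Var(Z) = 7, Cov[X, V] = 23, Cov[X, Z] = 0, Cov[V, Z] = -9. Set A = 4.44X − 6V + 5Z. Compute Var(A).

Var(A) = a²·Var(X) + b²·Var(V) + c²·Var(Z) + 2ab·Cov[X, V] + 2ac·Cov[X, Z] + 2bc·Cov[V, Z], with a = 4.44, b = -6, c = 5.
= 601.2648 + 1893.6 + 175 + (-1225.44) + 0 + 540
= 1984.4248.

Var(A) = 1984.4248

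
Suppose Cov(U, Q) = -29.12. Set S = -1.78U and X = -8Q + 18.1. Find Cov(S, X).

Cov(S, X) = a·c·Cov(U, Q) = (-1.78)·(-8)·(-29.12) = -414.6688. Additive constants drop out.

Cov(S, X) = -414.6688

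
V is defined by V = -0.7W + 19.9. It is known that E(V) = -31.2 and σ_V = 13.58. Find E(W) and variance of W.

From V = -0.7W + 19.9: E(V) = a·E(W) + b, so E(W) = (E(V) − b)/a = (-31.2 − 19.9)/(-0.7) = 73.
variance of V = 13.58² = 184.4164.
variance of V = a²·variance of W, so variance of W = 184.4164/(-0.7)² = 376.36.

E(W) = 73, variance of W = 376.36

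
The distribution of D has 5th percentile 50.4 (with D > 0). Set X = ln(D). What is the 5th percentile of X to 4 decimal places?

5th percentile of X = 3.92

ln(D) is increasing, so P_{5}(X) = g(P_{5}(D)) ≈ 3.92.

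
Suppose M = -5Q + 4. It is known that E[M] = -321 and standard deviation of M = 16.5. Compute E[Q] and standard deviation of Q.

E[Q] = 65, standard deviation of Q = 3.3

From M = -5Q + 4: E[M] = a·E[Q] + b, so E[Q] = (E[M] − b)/a = (-321 − 4)/(-5) = 65.
standard deviation of M = |a|·standard deviation of Q, so standard deviation of Q = 16.5/|-5| = 3.3.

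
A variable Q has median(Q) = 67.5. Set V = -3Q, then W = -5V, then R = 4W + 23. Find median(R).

median(V) = (-3)·67.5 = -202.5.
median(W) = (-5)·(-202.5) = 1012.5.
median(R) = 4·1012.5 + 23 = 4073.

median(R) = 4073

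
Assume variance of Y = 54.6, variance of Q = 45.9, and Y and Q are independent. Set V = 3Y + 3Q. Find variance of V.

variance of V = a²·variance of Y + b²·variance of Q + 2ab·Cov[Y, Q] with a = 3, b = 3.
Independence gives Cov[Y, Q] = 0.
= 3²·54.6 + 3²·45.9 + 2·3·3·0
= 491.4 + 413.1 + 0 = 904.5.

variance of V = 904.5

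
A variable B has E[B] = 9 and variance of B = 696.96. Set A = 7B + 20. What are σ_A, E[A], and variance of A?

A = 7B + 20 is linear with a = 7, b = 20.
σ_B = √696.96 = 26.4.
σ_A = |a|·σ_B = |7|·26.4 = 184.8.
E[A] = a·E[B] + b = 7·9 + 20 = 83.
variance of A = a²·variance of B = 7²·696.96 = 34151.04 (the additive constant 20 does not affect variance).

σ_A = 184.8, E[A] = 83, variance of A = 34151.04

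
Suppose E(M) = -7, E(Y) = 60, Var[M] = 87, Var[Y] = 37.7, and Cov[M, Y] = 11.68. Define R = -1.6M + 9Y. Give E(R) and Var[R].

E(R) = 551.2, Var[R] = 2940.036

E(R) = (-1.6)·E(M) + 9·E(Y) = (-1.6)·(-7) + 9·60 = 551.2.
Var[R] = a²·Var[M] + b²·Var[Y] + 2ab·Cov[M, Y] with a = -1.6, b = 9.
= (-1.6)²·87 + 9²·37.7 + 2·(-1.6)·9·11.68
= 222.72 + 3053.7 + (-336.384) = 2940.036.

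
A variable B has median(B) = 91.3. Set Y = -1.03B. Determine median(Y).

median(Y) = -94.039

A linear map preserves order up to sign, so median(Y) = a·median(B) + b = (-1.03)·91.3 = -94.039.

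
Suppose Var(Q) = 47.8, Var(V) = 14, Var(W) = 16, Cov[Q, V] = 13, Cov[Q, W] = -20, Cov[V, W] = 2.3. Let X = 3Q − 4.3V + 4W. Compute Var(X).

Var(X) = 50.54

Var(X) = a²·Var(Q) + b²·Var(V) + c²·Var(W) + 2ab·Cov[Q, V] + 2ac·Cov[Q, W] + 2bc·Cov[V, W], with a = 3, b = -4.3, c = 4.
= 430.2 + 258.86 + 256 + (-335.4) + (-480) + (-79.12)
= 50.54.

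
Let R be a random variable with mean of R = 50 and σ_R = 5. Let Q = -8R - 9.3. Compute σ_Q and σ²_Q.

Q = -8R - 9.3 is linear with a = -8, b = -9.3.
σ_Q = |a|·σ_R = |-8|·5 = 40.
σ²_R = 5² = 25.
σ²_Q = a²·σ²_R = (-8)²·25 = 1600 (the additive constant -9.3 does not affect variance).

σ_Q = 40, σ²_Q = 1600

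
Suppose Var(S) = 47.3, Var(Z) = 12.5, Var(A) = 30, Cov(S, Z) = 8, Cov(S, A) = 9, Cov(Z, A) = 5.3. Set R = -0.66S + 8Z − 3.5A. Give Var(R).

Var(R) = a²·Var(S) + b²·Var(Z) + c²·Var(A) + 2ab·Cov(S, Z) + 2ac·Cov(S, A) + 2bc·Cov(Z, A), with a = -0.66, b = 8, c = -3.5.
= 20.60388 + 800 + 367.5 + (-84.48) + 41.58 + (-296.8)
= 848.40388.

Var(R) = 848.40388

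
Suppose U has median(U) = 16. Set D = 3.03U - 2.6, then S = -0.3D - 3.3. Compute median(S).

median(D) = 3.03·16 + (-2.6) = 45.88.
median(S) = (-0.3)·45.88 + (-3.3) = -17.064.

median(S) = -17.064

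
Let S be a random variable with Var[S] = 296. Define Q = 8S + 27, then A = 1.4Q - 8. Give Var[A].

Var[Q] = 8²·296 = 18944.
Var[A] = 1.4²·18944 = 37130.24.

Var[A] = 37130.24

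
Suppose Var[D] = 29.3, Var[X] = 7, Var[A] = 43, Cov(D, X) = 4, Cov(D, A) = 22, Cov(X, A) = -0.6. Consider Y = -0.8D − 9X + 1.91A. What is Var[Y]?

Var[Y] = a²·Var[D] + b²·Var[X] + c²·Var[A] + 2ab·Cov(D, X) + 2ac·Cov(D, A) + 2bc·Cov(X, A), with a = -0.8, b = -9, c = 1.91.
= 18.752 + 567 + 156.8683 + 57.6 + (-67.232) + 20.628
= 753.6163.

Var[Y] = 753.6163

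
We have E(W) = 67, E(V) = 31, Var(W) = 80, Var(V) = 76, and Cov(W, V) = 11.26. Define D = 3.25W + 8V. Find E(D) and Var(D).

E(D) = 465.75, Var(D) = 6294.52

E(D) = 3.25·E(W) + 8·E(V) = 3.25·67 + 8·31 = 465.75.
Var(D) = a²·Var(W) + b²·Var(V) + 2ab·Cov(W, V) with a = 3.25, b = 8.
= 3.25²·80 + 8²·76 + 2·3.25·8·11.26
= 845 + 4864 + 585.52 = 6294.52.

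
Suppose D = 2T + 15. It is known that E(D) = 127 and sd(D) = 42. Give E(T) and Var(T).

E(T) = 56, Var(T) = 441

From D = 2T + 15: E(D) = a·E(T) + b, so E(T) = (E(D) − b)/a = (127 − 15)/2 = 56.
Var(D) = 42² = 1764.
Var(D) = a²·Var(T), so Var(T) = 1764/2² = 441.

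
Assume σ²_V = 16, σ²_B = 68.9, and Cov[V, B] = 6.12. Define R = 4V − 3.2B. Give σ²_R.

σ²_R = a²·σ²_V + b²·σ²_B + 2ab·Cov[V, B] with a = 4, b = -3.2.
= 4²·16 + (-3.2)²·68.9 + 2·4·(-3.2)·6.12
= 256 + 705.536 + (-156.672) = 804.864.

σ²_R = 804.864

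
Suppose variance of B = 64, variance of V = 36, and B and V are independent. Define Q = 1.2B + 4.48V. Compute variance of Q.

variance of Q = 814.6944

variance of Q = a²·variance of B + b²·variance of V + 2ab·Cov[B, V] with a = 1.2, b = 4.48.
Independence gives Cov[B, V] = 0.
= 1.2²·64 + 4.48²·36 + 2·1.2·4.48·0
= 92.16 + 722.5344 + 0 = 814.6944.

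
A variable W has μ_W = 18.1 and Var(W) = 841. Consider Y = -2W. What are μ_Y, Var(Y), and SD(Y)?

μ_Y = -36.2, Var(Y) = 3364, SD(Y) = 58

Y = -2W is linear with a = -2, b = 0.
μ_Y = a·μ_W + b = (-2)·18.1 = -36.2.
Var(Y) = a²·Var(W) = (-2)²·841 = 3364.
SD(W) = √841 = 29.
SD(Y) = |a|·SD(W) = |-2|·29 = 58.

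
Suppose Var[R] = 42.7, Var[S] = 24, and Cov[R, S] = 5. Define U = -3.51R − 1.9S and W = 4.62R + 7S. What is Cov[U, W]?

Cov[U, W] = -1178.37174

By bilinearity, Cov[U, W] = ac·Var[R] + bd·Var[S] + (ad+bc)·Cov[R, S], with a=-3.51, b=-1.9, c=4.62, d=7.
ac·Var[R] = (-3.51)·4.62·42.7 = -692.43174
bd·Var[S] = (-1.9)·7·24 = -319.2
(ad+bc)·Cov[R, S] = (-33.348)·5 = -166.74
Cov[U, W] = -692.43174 + (-319.2) + (-166.74) = -1178.37174.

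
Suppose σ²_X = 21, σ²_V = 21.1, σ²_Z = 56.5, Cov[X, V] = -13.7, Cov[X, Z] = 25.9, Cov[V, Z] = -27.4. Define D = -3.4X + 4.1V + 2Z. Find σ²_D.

σ²_D = 403.807

σ²_D = a²·σ²_X + b²·σ²_V + c²·σ²_Z + 2ab·Cov[X, V] + 2ac·Cov[X, Z] + 2bc·Cov[V, Z], with a = -3.4, b = 4.1, c = 2.
= 242.76 + 354.691 + 226 + 381.956 + (-352.24) + (-449.36)
= 403.807.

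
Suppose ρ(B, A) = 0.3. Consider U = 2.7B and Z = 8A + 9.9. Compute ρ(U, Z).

ρ(U, Z) = 0.3

Linear rescalings preserve correlation up to sign; here the slopes 2.7 and 8 have the same sign, so ρ(U, Z) = ρ(B, A) = 0.3.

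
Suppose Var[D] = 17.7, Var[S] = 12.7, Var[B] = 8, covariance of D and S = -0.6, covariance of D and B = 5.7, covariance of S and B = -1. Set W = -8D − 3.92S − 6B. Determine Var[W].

Var[W] = a²·Var[D] + b²·Var[S] + c²·Var[B] + 2ab·covariance of D and S + 2ac·covariance of D and B + 2bc·covariance of S and B, with a = -8, b = -3.92, c = -6.
= 1132.8 + 195.15328 + 288 + (-37.632) + 547.2 + (-47.04)
= 2078.48128.

Var[W] = 2078.48128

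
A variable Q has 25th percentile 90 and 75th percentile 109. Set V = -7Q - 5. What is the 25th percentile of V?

Since a = -7 < 0 the transformation is decreasing, reversing order: the 25th percentile of V corresponds to the 75th percentile of Q.
So P_{25}(V) = a·P_{75}(Q) + b = (-7)·109 + (-5) = -768.

25th percentile of V = -768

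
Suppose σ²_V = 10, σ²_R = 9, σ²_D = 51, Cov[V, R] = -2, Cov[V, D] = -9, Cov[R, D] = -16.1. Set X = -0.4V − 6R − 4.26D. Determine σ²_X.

σ²_X = 387.8236

σ²_X = a²·σ²_V + b²·σ²_R + c²·σ²_D + 2ab·Cov[V, R] + 2ac·Cov[V, D] + 2bc·Cov[R, D], with a = -0.4, b = -6, c = -4.26.
= 1.6 + 324 + 925.5276 + (-9.6) + (-30.672) + (-823.032)
= 387.8236.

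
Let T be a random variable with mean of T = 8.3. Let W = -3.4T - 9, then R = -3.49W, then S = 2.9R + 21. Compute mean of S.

mean of S = 397.70362

mean of W = (-3.4)·8.3 + (-9) = -37.22.
mean of R = (-3.49)·(-37.22) = 129.8978.
mean of S = 2.9·129.8978 + 21 = 397.70362.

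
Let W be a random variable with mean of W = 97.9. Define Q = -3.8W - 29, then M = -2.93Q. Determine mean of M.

mean of Q = (-3.8)·97.9 + (-29) = -401.02.
mean of M = (-2.93)·(-401.02) = 1174.9886.

mean of M = 1174.9886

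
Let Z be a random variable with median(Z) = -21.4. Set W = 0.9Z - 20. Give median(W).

median(W) = -39.26

A linear map preserves order up to sign, so median(W) = a·median(Z) + b = 0.9·(-21.4) + (-20) = -39.26.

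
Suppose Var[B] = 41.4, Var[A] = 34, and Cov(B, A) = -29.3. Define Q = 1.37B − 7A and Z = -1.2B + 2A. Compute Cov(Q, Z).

Cov(Q, Z) = -870.4636

By bilinearity, Cov(Q, Z) = ac·Var[B] + bd·Var[A] + (ad+bc)·Cov(B, A), with a=1.37, b=-7, c=-1.2, d=2.
ac·Var[B] = 1.37·(-1.2)·41.4 = -68.0616
bd·Var[A] = (-7)·2·34 = -476
(ad+bc)·Cov(B, A) = (11.14)·(-29.3) = -326.402
Cov(Q, Z) = -68.0616 + (-476) + (-326.402) = -870.4636.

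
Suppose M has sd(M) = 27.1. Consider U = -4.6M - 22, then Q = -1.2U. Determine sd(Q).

sd(U) = |-4.6|·27.1 = 124.66.
sd(Q) = |-1.2|·124.66 = 149.592.

sd(Q) = 149.592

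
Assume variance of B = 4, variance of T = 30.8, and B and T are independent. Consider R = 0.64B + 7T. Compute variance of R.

variance of R = a²·variance of B + b²·variance of T + 2ab·covariance of B and T with a = 0.64, b = 7.
Independence gives covariance of B and T = 0.
= 0.64²·4 + 7²·30.8 + 2·0.64·7·0
= 1.6384 + 1509.2 + 0 = 1510.8384.

variance of R = 1510.8384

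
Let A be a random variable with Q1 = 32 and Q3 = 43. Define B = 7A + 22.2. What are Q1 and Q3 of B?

a = 7 > 0: Q1(B) = a·Q1(A)+b = 246.2, Q3(B) = a·Q3(A)+b = 323.2.

Q1(B) = 246.2, Q3(B) = 323.2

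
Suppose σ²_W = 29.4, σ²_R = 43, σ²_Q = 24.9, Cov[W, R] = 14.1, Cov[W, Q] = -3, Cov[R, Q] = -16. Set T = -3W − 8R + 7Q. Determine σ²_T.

σ²_T = 6831.5

σ²_T = a²·σ²_W + b²·σ²_R + c²·σ²_Q + 2ab·Cov[W, R] + 2ac·Cov[W, Q] + 2bc·Cov[R, Q], with a = -3, b = -8, c = 7.
= 264.6 + 2752 + 1220.1 + 676.8 + 126 + 1792
= 6831.5.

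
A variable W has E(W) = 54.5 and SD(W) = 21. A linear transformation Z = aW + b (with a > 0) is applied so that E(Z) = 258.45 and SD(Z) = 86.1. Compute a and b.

a = 4.1, b = 35

SD(Z) = a·SD(W) (a > 0), so a = 86.1/21 = 4.1.
E(Z) = a·E(W) + b, so b = 258.45 − 4.1·54.5 = 35.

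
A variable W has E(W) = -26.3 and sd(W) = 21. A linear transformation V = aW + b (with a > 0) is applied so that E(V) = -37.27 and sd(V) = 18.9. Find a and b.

a = 0.9, b = -13.6

sd(V) = a·sd(W) (a > 0), so a = 18.9/21 = 0.9.
E(V) = a·E(W) + b, so b = -37.27 − 0.9·(-26.3) = -13.6.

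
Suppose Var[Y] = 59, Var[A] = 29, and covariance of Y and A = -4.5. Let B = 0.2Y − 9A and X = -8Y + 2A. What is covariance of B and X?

By bilinearity, covariance of B and X = ac·Var[Y] + bd·Var[A] + (ad+bc)·covariance of Y and A, with a=0.2, b=-9, c=-8, d=2.
ac·Var[Y] = 0.2·(-8)·59 = -94.4
bd·Var[A] = (-9)·2·29 = -522
(ad+bc)·covariance of Y and A = (72.4)·(-4.5) = -325.8
covariance of B and X = -94.4 + (-522) + (-325.8) = -942.2.

covariance of B and X = -942.2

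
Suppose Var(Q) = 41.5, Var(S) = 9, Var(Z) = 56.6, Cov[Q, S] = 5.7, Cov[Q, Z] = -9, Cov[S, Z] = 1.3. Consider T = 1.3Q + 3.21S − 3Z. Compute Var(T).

Var(T) = a²·Var(Q) + b²·Var(S) + c²·Var(Z) + 2ab·Cov[Q, S] + 2ac·Cov[Q, Z] + 2bc·Cov[S, Z], with a = 1.3, b = 3.21, c = -3.
= 70.135 + 92.7369 + 509.4 + 47.5722 + 70.2 + (-25.038)
= 765.0061.

Var(T) = 765.0061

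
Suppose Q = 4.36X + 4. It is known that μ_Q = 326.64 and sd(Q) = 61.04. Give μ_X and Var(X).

From Q = 4.36X + 4: μ_Q = a·μ_X + b, so μ_X = (μ_Q − b)/a = (326.64 − 4)/4.36 = 74.
Var(Q) = 61.04² = 3725.8816.
Var(Q) = a²·Var(X), so Var(X) = 3725.8816/4.36² = 196.

μ_X = 74, Var(X) = 196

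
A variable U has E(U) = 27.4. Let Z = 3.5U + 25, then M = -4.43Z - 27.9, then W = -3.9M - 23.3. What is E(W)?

E(W) = 2174.2993

E(Z) = 3.5·27.4 + 25 = 120.9.
E(M) = (-4.43)·120.9 + (-27.9) = -563.487.
E(W) = (-3.9)·(-563.487) + (-23.3) = 2174.2993.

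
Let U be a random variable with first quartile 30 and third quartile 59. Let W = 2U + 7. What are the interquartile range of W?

IQR of U = Q3 − Q1 = 59 − 30 = 29.
Under W = aU + b, IQR(W) = |a|·IQR(U) = |2|·29 = 58 (shifts cancel; spread scales by |a|).

IQR(W) = 58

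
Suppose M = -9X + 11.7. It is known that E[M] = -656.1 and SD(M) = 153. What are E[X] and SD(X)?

E[X] = 74.2, SD(X) = 17

From M = -9X + 11.7: E[M] = a·E[X] + b, so E[X] = (E[M] − b)/a = (-656.1 − 11.7)/(-9) = 74.2.
SD(M) = |a|·SD(X), so SD(X) = 153/|-9| = 17.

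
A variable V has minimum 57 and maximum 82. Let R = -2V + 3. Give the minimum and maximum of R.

a = -2 < 0, so order reverses: min(R) = a·max(V)+b = (-2)·82 + 3 = -161; max(R) = a·min(V)+b = (-2)·57 + 3 = -111.

min(R) = -161, max(R) = -111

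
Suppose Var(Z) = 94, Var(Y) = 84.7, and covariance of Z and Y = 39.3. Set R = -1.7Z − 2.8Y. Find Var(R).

Var(R) = 1309.844

Var(R) = a²·Var(Z) + b²·Var(Y) + 2ab·covariance of Z and Y with a = -1.7, b = -2.8.
= (-1.7)²·94 + (-2.8)²·84.7 + 2·(-1.7)·(-2.8)·39.3
= 271.66 + 664.048 + 374.136 = 1309.844.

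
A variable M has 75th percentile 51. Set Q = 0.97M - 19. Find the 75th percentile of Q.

75th percentile of Q = 30.47

Since a = 0.97 > 0 the transformation is increasing, so the 75th percentile of Q = a·(P_{75} of M) + b = 0.97·51 + (-19) = 30.47.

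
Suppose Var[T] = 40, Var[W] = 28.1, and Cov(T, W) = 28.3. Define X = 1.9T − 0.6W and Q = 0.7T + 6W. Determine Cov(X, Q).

By bilinearity, Cov(X, Q) = ac·Var[T] + bd·Var[W] + (ad+bc)·Cov(T, W), with a=1.9, b=-0.6, c=0.7, d=6.
ac·Var[T] = 1.9·0.7·40 = 53.2
bd·Var[W] = (-0.6)·6·28.1 = -101.16
(ad+bc)·Cov(T, W) = (10.98)·28.3 = 310.734
Cov(X, Q) = 53.2 + (-101.16) + 310.734 = 262.774.

Cov(X, Q) = 262.774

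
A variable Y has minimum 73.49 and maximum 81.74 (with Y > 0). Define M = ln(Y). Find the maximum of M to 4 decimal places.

max(M) = 4.4035

ln(Y) is increasing on this domain, so max(M) comes from max(Y) = 81.74: max(M) = ln(81.74) ≈ 4.4035.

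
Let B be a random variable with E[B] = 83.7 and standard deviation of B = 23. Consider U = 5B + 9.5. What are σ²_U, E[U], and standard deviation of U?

σ²_U = 13225, E[U] = 428, standard deviation of U = 115

U = 5B + 9.5 is linear with a = 5, b = 9.5.
σ²_B = 23² = 529.
σ²_U = a²·σ²_B = 5²·529 = 13225 (the additive constant 9.5 does not affect variance).
E[U] = a·E[B] + b = 5·83.7 + 9.5 = 428.
standard deviation of U = |a|·standard deviation of B = |5|·23 = 115.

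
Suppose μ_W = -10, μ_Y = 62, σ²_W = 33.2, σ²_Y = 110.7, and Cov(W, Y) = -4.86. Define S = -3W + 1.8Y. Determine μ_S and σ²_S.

μ_S = (-3)·μ_W + 1.8·μ_Y = (-3)·(-10) + 1.8·62 = 141.6.
σ²_S = a²·σ²_W + b²·σ²_Y + 2ab·Cov(W, Y) with a = -3, b = 1.8.
= (-3)²·33.2 + 1.8²·110.7 + 2·(-3)·1.8·(-4.86)
= 298.8 + 358.668 + 52.488 = 709.956.

μ_S = 141.6, σ²_S = 709.956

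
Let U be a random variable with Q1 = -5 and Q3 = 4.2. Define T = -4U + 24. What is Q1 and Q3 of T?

a = -4 < 0 reverses order: Q1(T) comes from Q3(U), Q3(T) from Q1(U).
Q1(T) = (-4)·4.2 + 24 = 7.2; Q3(T) = (-4)·(-5) + 24 = 44.

Q1(T) = 7.2, Q3(T) = 44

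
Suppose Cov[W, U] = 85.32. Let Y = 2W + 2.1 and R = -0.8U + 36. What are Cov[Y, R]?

Cov[Y, R] = -136.512

Cov[Y, R] = a·c·Cov[W, U] = 2·(-0.8)·85.32 = -136.512. Additive constants drop out.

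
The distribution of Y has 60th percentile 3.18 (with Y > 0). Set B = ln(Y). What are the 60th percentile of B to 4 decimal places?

ln(Y) is increasing, so P_{60}(B) = g(P_{60}(Y)) ≈ 1.1569.

60th percentile of B = 1.1569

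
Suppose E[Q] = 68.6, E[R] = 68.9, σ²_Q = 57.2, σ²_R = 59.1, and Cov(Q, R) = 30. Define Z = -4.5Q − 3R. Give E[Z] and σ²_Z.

E[Z] = -515.4, σ²_Z = 2500.2

E[Z] = (-4.5)·E[Q] + (-3)·E[R] = (-4.5)·68.6 + (-3)·68.9 = -515.4.
σ²_Z = a²·σ²_Q + b²·σ²_R + 2ab·Cov(Q, R) with a = -4.5, b = -3.
= (-4.5)²·57.2 + (-3)²·59.1 + 2·(-4.5)·(-3)·30
= 1158.3 + 531.9 + 810 = 2500.2.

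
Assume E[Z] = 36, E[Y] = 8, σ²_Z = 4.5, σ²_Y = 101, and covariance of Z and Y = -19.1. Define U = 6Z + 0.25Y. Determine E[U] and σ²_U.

E[U] = 218, σ²_U = 111.0125

E[U] = 6·E[Z] + 0.25·E[Y] = 6·36 + 0.25·8 = 218.
σ²_U = a²·σ²_Z + b²·σ²_Y + 2ab·covariance of Z and Y with a = 6, b = 0.25.
= 6²·4.5 + 0.25²·101 + 2·6·0.25·(-19.1)
= 162 + 6.3125 + (-57.3) = 111.0125.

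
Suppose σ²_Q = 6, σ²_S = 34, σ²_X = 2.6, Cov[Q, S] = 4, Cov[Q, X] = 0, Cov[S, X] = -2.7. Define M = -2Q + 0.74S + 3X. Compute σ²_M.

σ²_M = 42.1904

σ²_M = a²·σ²_Q + b²·σ²_S + c²·σ²_X + 2ab·Cov[Q, S] + 2ac·Cov[Q, X] + 2bc·Cov[S, X], with a = -2, b = 0.74, c = 3.
= 24 + 18.6184 + 23.4 + (-11.84) + 0 + (-11.988)
= 42.1904.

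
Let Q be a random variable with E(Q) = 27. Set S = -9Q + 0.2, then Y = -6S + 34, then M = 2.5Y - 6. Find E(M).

E(S) = (-9)·27 + 0.2 = -242.8.
E(Y) = (-6)·(-242.8) + 34 = 1490.8.
E(M) = 2.5·1490.8 + (-6) = 3721.

E(M) = 3721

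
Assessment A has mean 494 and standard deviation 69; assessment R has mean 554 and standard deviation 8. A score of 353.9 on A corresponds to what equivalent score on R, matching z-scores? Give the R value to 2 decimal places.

z = (353.9 − 494)/69 ≈ -2.0304.
R = 554 + z·8 = 554 + (353.9 − 494)·8/69 ≈ 537.76.

R = 537.76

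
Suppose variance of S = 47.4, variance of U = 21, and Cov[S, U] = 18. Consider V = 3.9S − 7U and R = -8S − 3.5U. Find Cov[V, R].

Cov[V, R] = -202.08

By bilinearity, Cov[V, R] = ac·variance of S + bd·variance of U + (ad+bc)·Cov[S, U], with a=3.9, b=-7, c=-8, d=-3.5.
ac·variance of S = 3.9·(-8)·47.4 = -1478.88
bd·variance of U = (-7)·(-3.5)·21 = 514.5
(ad+bc)·Cov[S, U] = (42.35)·18 = 762.3
Cov[V, R] = -1478.88 + 514.5 + 762.3 = -202.08.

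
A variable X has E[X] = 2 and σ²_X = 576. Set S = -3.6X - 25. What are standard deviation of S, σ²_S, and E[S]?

S = -3.6X - 25 is linear with a = -3.6, b = -25.
standard deviation of X = √576 = 24.
standard deviation of S = |a|·standard deviation of X = |-3.6|·24 = 86.4.
σ²_S = a²·σ²_X = (-3.6)²·576 = 7464.96 (the additive constant -25 does not affect variance).
E[S] = a·E[X] + b = (-3.6)·2 + (-25) = -32.2.

standard deviation of S = 86.4, σ²_S = 7464.96, E[S] = -32.2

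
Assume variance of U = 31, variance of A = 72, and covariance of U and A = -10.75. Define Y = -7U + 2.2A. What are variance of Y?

variance of Y = a²·variance of U + b²·variance of A + 2ab·covariance of U and A with a = -7, b = 2.2.
= (-7)²·31 + 2.2²·72 + 2·(-7)·2.2·(-10.75)
= 1519 + 348.48 + 331.1 = 2198.58.

variance of Y = 2198.58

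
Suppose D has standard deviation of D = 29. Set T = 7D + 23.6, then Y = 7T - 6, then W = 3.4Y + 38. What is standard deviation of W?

standard deviation of T = |7|·29 = 203.
standard deviation of Y = |7|·203 = 1421.
standard deviation of W = |3.4|·1421 = 4831.4.

standard deviation of W = 4831.4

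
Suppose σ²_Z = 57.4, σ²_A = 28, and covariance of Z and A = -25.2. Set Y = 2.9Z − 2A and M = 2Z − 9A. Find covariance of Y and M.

covariance of Y and M = 1595.44

By bilinearity, covariance of Y and M = ac·σ²_Z + bd·σ²_A + (ad+bc)·covariance of Z and A, with a=2.9, b=-2, c=2, d=-9.
ac·σ²_Z = 2.9·2·57.4 = 332.92
bd·σ²_A = (-2)·(-9)·28 = 504
(ad+bc)·covariance of Z and A = (-30.1)·(-25.2) = 758.52
covariance of Y and M = 332.92 + 504 + 758.52 = 1595.44.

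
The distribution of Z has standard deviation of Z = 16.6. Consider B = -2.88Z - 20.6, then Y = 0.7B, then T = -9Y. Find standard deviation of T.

standard deviation of B = |-2.88|·16.6 = 47.808.
standard deviation of Y = |0.7|·47.808 = 33.4656.
standard deviation of T = |-9|·33.4656 = 301.1904.

standard deviation of T = 301.1904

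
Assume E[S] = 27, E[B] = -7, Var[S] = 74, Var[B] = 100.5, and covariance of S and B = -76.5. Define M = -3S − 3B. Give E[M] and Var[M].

E[M] = -60, Var[M] = 193.5

E[M] = (-3)·E[S] + (-3)·E[B] = (-3)·27 + (-3)·(-7) = -60.
Var[M] = a²·Var[S] + b²·Var[B] + 2ab·covariance of S and B with a = -3, b = -3.
= (-3)²·74 + (-3)²·100.5 + 2·(-3)·(-3)·(-76.5)
= 666 + 904.5 + (-1377) = 193.5.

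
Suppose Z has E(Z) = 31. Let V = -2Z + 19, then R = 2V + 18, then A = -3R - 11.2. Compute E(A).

E(V) = (-2)·31 + 19 = -43.
E(R) = 2·(-43) + 18 = -68.
E(A) = (-3)·(-68) + (-11.2) = 192.8.

E(A) = 192.8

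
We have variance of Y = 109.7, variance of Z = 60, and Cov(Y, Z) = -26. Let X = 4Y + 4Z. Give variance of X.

variance of X = 1883.2

variance of X = a²·variance of Y + b²·variance of Z + 2ab·Cov(Y, Z) with a = 4, b = 4.
= 4²·109.7 + 4²·60 + 2·4·4·(-26)
= 1755.2 + 960 + (-832) = 1883.2.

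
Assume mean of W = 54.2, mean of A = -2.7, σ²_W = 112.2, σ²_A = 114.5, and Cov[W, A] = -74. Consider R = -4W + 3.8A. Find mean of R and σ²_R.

mean of R = (-4)·mean of W + 3.8·mean of A = (-4)·54.2 + 3.8·(-2.7) = -227.06.
σ²_R = a²·σ²_W + b²·σ²_A + 2ab·Cov[W, A] with a = -4, b = 3.8.
= (-4)²·112.2 + 3.8²·114.5 + 2·(-4)·3.8·(-74)
= 1795.2 + 1653.38 + 2249.6 = 5698.18.

mean of R = -227.06, σ²_R = 5698.18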